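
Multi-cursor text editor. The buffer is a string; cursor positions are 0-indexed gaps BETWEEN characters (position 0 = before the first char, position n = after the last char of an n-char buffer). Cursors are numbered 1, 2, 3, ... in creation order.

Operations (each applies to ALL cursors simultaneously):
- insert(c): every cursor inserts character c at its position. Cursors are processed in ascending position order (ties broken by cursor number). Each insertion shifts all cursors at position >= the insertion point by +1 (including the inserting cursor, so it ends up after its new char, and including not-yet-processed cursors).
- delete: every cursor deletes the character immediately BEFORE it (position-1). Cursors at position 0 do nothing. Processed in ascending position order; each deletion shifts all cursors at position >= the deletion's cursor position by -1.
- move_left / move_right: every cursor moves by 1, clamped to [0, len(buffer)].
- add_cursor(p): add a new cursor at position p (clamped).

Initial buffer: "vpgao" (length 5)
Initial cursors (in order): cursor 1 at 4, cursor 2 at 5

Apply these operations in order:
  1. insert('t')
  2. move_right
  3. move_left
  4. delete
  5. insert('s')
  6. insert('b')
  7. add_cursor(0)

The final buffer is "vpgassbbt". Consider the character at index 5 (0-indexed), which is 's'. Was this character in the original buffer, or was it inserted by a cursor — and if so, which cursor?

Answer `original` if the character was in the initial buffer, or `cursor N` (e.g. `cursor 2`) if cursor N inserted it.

After op 1 (insert('t')): buffer="vpgatot" (len 7), cursors c1@5 c2@7, authorship ....1.2
After op 2 (move_right): buffer="vpgatot" (len 7), cursors c1@6 c2@7, authorship ....1.2
After op 3 (move_left): buffer="vpgatot" (len 7), cursors c1@5 c2@6, authorship ....1.2
After op 4 (delete): buffer="vpgat" (len 5), cursors c1@4 c2@4, authorship ....2
After op 5 (insert('s')): buffer="vpgasst" (len 7), cursors c1@6 c2@6, authorship ....122
After op 6 (insert('b')): buffer="vpgassbbt" (len 9), cursors c1@8 c2@8, authorship ....12122
After op 7 (add_cursor(0)): buffer="vpgassbbt" (len 9), cursors c3@0 c1@8 c2@8, authorship ....12122
Authorship (.=original, N=cursor N): . . . . 1 2 1 2 2
Index 5: author = 2

Answer: cursor 2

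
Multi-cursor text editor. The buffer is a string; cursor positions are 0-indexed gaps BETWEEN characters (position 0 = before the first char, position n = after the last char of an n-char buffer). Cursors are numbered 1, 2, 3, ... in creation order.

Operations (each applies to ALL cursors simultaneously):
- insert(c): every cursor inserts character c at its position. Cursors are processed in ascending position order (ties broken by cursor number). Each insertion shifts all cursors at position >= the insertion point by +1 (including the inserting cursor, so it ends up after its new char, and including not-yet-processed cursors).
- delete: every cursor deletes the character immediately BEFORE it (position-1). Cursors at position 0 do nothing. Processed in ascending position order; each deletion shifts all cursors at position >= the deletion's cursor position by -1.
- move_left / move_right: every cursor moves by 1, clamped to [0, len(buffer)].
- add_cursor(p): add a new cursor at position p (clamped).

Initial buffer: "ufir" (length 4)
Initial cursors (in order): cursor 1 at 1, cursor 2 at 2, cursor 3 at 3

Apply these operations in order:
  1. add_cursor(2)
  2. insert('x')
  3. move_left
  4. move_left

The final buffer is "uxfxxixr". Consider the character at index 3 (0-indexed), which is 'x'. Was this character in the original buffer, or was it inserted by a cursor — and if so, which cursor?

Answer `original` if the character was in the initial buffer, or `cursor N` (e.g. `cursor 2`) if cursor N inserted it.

Answer: cursor 2

Derivation:
After op 1 (add_cursor(2)): buffer="ufir" (len 4), cursors c1@1 c2@2 c4@2 c3@3, authorship ....
After op 2 (insert('x')): buffer="uxfxxixr" (len 8), cursors c1@2 c2@5 c4@5 c3@7, authorship .1.24.3.
After op 3 (move_left): buffer="uxfxxixr" (len 8), cursors c1@1 c2@4 c4@4 c3@6, authorship .1.24.3.
After op 4 (move_left): buffer="uxfxxixr" (len 8), cursors c1@0 c2@3 c4@3 c3@5, authorship .1.24.3.
Authorship (.=original, N=cursor N): . 1 . 2 4 . 3 .
Index 3: author = 2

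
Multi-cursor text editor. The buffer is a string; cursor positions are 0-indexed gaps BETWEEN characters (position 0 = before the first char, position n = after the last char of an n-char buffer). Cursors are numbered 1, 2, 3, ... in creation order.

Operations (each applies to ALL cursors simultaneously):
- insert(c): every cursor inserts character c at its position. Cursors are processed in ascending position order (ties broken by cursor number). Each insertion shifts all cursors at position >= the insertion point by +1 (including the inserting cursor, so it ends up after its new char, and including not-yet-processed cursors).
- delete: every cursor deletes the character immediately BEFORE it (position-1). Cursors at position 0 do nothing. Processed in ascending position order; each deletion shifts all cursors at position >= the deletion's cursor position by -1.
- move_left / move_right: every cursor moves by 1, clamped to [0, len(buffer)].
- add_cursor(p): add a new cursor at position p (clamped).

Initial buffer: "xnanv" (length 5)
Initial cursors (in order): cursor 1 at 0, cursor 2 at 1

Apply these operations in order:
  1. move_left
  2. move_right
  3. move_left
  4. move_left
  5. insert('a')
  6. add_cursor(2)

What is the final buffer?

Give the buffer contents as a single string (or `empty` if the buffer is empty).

After op 1 (move_left): buffer="xnanv" (len 5), cursors c1@0 c2@0, authorship .....
After op 2 (move_right): buffer="xnanv" (len 5), cursors c1@1 c2@1, authorship .....
After op 3 (move_left): buffer="xnanv" (len 5), cursors c1@0 c2@0, authorship .....
After op 4 (move_left): buffer="xnanv" (len 5), cursors c1@0 c2@0, authorship .....
After op 5 (insert('a')): buffer="aaxnanv" (len 7), cursors c1@2 c2@2, authorship 12.....
After op 6 (add_cursor(2)): buffer="aaxnanv" (len 7), cursors c1@2 c2@2 c3@2, authorship 12.....

Answer: aaxnanv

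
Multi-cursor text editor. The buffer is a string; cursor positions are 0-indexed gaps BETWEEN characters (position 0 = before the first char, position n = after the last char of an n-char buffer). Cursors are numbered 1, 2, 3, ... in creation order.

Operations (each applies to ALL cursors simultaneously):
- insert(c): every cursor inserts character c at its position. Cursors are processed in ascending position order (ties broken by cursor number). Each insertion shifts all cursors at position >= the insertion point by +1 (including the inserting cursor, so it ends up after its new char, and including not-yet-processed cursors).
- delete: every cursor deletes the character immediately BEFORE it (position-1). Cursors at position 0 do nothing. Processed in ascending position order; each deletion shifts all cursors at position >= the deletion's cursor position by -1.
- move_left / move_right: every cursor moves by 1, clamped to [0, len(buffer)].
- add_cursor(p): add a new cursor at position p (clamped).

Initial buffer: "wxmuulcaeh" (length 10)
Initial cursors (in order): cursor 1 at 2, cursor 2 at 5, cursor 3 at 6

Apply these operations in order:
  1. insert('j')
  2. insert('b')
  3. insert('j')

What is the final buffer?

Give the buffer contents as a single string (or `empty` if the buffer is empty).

After op 1 (insert('j')): buffer="wxjmuujljcaeh" (len 13), cursors c1@3 c2@7 c3@9, authorship ..1...2.3....
After op 2 (insert('b')): buffer="wxjbmuujbljbcaeh" (len 16), cursors c1@4 c2@9 c3@12, authorship ..11...22.33....
After op 3 (insert('j')): buffer="wxjbjmuujbjljbjcaeh" (len 19), cursors c1@5 c2@11 c3@15, authorship ..111...222.333....

Answer: wxjbjmuujbjljbjcaeh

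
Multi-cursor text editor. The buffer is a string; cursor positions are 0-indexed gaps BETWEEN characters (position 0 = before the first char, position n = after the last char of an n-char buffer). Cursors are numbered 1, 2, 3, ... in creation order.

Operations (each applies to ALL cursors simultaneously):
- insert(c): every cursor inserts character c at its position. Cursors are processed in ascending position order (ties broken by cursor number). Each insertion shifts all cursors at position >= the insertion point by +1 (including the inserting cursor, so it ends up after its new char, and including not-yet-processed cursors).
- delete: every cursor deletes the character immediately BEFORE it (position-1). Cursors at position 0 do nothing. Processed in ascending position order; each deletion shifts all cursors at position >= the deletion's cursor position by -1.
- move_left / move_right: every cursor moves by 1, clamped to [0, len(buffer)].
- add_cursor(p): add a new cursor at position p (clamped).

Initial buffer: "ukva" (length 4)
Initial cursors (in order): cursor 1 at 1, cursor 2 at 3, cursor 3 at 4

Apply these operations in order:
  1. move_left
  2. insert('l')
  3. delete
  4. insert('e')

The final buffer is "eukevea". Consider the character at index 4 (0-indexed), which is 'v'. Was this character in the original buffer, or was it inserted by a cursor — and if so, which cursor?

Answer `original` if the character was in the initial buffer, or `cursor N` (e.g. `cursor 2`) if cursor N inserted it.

Answer: original

Derivation:
After op 1 (move_left): buffer="ukva" (len 4), cursors c1@0 c2@2 c3@3, authorship ....
After op 2 (insert('l')): buffer="luklvla" (len 7), cursors c1@1 c2@4 c3@6, authorship 1..2.3.
After op 3 (delete): buffer="ukva" (len 4), cursors c1@0 c2@2 c3@3, authorship ....
After op 4 (insert('e')): buffer="eukevea" (len 7), cursors c1@1 c2@4 c3@6, authorship 1..2.3.
Authorship (.=original, N=cursor N): 1 . . 2 . 3 .
Index 4: author = original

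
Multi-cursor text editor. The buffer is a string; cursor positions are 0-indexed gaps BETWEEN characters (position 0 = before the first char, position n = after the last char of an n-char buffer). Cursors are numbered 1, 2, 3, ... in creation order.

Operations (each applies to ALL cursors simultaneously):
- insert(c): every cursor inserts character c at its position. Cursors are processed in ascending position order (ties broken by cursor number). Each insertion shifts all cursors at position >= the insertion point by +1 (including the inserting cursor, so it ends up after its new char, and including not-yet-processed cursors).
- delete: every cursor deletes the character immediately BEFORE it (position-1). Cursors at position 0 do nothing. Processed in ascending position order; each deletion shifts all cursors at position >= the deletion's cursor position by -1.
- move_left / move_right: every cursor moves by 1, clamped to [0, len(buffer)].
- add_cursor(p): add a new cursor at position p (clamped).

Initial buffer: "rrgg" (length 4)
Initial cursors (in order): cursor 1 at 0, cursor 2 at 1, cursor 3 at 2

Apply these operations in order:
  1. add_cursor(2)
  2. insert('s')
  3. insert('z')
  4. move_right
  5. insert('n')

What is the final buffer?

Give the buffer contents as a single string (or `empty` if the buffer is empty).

After op 1 (add_cursor(2)): buffer="rrgg" (len 4), cursors c1@0 c2@1 c3@2 c4@2, authorship ....
After op 2 (insert('s')): buffer="srsrssgg" (len 8), cursors c1@1 c2@3 c3@6 c4@6, authorship 1.2.34..
After op 3 (insert('z')): buffer="szrszrsszzgg" (len 12), cursors c1@2 c2@5 c3@10 c4@10, authorship 11.22.3434..
After op 4 (move_right): buffer="szrszrsszzgg" (len 12), cursors c1@3 c2@6 c3@11 c4@11, authorship 11.22.3434..
After op 5 (insert('n')): buffer="szrnszrnsszzgnng" (len 16), cursors c1@4 c2@8 c3@15 c4@15, authorship 11.122.23434.34.

Answer: szrnszrnsszzgnng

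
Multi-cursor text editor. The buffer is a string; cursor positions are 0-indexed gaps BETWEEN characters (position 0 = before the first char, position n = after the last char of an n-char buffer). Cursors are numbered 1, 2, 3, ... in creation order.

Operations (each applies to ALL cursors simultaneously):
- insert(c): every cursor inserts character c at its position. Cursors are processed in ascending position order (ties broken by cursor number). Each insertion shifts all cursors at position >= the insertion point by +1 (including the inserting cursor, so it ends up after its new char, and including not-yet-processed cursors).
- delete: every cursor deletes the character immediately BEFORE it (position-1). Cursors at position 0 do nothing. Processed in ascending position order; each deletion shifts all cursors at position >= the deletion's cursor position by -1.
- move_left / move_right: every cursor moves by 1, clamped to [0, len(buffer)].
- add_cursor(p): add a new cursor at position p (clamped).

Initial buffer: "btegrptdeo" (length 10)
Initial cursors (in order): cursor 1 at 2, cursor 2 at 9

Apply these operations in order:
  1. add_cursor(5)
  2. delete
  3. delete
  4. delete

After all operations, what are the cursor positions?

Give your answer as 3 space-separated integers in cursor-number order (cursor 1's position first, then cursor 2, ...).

Answer: 0 1 0

Derivation:
After op 1 (add_cursor(5)): buffer="btegrptdeo" (len 10), cursors c1@2 c3@5 c2@9, authorship ..........
After op 2 (delete): buffer="begptdo" (len 7), cursors c1@1 c3@3 c2@6, authorship .......
After op 3 (delete): buffer="epto" (len 4), cursors c1@0 c3@1 c2@3, authorship ....
After op 4 (delete): buffer="po" (len 2), cursors c1@0 c3@0 c2@1, authorship ..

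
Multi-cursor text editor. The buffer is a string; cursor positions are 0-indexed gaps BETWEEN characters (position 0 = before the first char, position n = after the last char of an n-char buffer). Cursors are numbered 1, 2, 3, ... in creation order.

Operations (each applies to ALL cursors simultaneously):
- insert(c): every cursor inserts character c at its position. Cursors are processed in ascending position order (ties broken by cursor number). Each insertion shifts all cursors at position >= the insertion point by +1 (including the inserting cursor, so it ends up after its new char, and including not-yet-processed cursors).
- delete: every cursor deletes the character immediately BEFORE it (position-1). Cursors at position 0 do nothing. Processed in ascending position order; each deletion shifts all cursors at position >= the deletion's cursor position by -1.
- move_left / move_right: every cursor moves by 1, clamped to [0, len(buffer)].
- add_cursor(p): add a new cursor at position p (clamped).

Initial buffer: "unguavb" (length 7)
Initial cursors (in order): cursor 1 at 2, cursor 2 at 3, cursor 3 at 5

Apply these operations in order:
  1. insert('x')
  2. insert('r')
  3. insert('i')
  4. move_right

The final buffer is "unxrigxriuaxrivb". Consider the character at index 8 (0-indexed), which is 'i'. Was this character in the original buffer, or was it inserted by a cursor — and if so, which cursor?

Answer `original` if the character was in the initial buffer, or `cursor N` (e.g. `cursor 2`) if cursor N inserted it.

Answer: cursor 2

Derivation:
After op 1 (insert('x')): buffer="unxgxuaxvb" (len 10), cursors c1@3 c2@5 c3@8, authorship ..1.2..3..
After op 2 (insert('r')): buffer="unxrgxruaxrvb" (len 13), cursors c1@4 c2@7 c3@11, authorship ..11.22..33..
After op 3 (insert('i')): buffer="unxrigxriuaxrivb" (len 16), cursors c1@5 c2@9 c3@14, authorship ..111.222..333..
After op 4 (move_right): buffer="unxrigxriuaxrivb" (len 16), cursors c1@6 c2@10 c3@15, authorship ..111.222..333..
Authorship (.=original, N=cursor N): . . 1 1 1 . 2 2 2 . . 3 3 3 . .
Index 8: author = 2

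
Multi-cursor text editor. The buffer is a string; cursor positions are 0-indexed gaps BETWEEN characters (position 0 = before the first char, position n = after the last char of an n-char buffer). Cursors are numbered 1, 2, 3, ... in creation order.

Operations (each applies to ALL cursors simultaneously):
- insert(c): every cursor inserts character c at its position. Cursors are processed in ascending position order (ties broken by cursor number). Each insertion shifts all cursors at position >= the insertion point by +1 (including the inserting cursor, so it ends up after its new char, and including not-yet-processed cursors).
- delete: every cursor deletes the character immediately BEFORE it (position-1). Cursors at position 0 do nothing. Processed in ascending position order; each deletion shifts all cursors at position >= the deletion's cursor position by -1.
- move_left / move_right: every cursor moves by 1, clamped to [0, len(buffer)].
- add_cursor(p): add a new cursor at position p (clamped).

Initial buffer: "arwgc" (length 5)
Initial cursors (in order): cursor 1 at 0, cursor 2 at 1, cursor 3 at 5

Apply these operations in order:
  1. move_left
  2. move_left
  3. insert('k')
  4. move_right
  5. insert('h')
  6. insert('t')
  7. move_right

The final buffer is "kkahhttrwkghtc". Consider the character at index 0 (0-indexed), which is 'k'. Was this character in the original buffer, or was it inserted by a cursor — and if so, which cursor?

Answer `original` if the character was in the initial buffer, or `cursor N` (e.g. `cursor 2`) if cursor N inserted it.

Answer: cursor 1

Derivation:
After op 1 (move_left): buffer="arwgc" (len 5), cursors c1@0 c2@0 c3@4, authorship .....
After op 2 (move_left): buffer="arwgc" (len 5), cursors c1@0 c2@0 c3@3, authorship .....
After op 3 (insert('k')): buffer="kkarwkgc" (len 8), cursors c1@2 c2@2 c3@6, authorship 12...3..
After op 4 (move_right): buffer="kkarwkgc" (len 8), cursors c1@3 c2@3 c3@7, authorship 12...3..
After op 5 (insert('h')): buffer="kkahhrwkghc" (len 11), cursors c1@5 c2@5 c3@10, authorship 12.12..3.3.
After op 6 (insert('t')): buffer="kkahhttrwkghtc" (len 14), cursors c1@7 c2@7 c3@13, authorship 12.1212..3.33.
After op 7 (move_right): buffer="kkahhttrwkghtc" (len 14), cursors c1@8 c2@8 c3@14, authorship 12.1212..3.33.
Authorship (.=original, N=cursor N): 1 2 . 1 2 1 2 . . 3 . 3 3 .
Index 0: author = 1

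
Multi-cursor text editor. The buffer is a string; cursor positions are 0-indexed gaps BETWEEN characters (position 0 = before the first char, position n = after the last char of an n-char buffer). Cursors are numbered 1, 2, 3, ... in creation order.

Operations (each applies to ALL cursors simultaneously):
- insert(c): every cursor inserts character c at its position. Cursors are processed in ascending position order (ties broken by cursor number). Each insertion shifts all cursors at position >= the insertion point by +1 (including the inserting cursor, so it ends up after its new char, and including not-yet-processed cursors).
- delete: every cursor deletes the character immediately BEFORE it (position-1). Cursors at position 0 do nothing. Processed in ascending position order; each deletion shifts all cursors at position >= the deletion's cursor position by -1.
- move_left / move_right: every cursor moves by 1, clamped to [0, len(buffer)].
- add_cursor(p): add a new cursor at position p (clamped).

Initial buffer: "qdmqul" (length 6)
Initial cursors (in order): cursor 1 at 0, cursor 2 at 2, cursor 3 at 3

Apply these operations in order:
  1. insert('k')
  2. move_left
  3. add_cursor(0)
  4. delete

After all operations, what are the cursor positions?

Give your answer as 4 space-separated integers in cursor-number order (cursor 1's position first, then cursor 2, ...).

Answer: 0 2 3 0

Derivation:
After op 1 (insert('k')): buffer="kqdkmkqul" (len 9), cursors c1@1 c2@4 c3@6, authorship 1..2.3...
After op 2 (move_left): buffer="kqdkmkqul" (len 9), cursors c1@0 c2@3 c3@5, authorship 1..2.3...
After op 3 (add_cursor(0)): buffer="kqdkmkqul" (len 9), cursors c1@0 c4@0 c2@3 c3@5, authorship 1..2.3...
After op 4 (delete): buffer="kqkkqul" (len 7), cursors c1@0 c4@0 c2@2 c3@3, authorship 1.23...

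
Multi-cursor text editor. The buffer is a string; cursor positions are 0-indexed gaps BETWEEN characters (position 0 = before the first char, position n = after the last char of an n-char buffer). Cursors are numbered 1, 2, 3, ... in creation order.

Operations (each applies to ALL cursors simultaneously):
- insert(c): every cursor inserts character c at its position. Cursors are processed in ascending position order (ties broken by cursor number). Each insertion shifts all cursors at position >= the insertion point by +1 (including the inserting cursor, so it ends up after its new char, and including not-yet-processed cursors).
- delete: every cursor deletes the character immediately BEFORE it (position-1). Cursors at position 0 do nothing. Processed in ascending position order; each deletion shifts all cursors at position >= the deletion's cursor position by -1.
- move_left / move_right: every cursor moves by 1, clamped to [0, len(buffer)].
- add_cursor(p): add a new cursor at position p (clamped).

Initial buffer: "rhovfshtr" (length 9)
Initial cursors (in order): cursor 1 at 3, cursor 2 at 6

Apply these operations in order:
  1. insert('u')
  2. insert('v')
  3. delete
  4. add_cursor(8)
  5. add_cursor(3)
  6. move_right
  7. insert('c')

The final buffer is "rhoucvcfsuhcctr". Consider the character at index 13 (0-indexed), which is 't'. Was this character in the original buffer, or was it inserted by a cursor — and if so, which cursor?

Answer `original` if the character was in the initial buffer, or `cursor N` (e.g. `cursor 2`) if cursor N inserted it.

Answer: original

Derivation:
After op 1 (insert('u')): buffer="rhouvfsuhtr" (len 11), cursors c1@4 c2@8, authorship ...1...2...
After op 2 (insert('v')): buffer="rhouvvfsuvhtr" (len 13), cursors c1@5 c2@10, authorship ...11...22...
After op 3 (delete): buffer="rhouvfsuhtr" (len 11), cursors c1@4 c2@8, authorship ...1...2...
After op 4 (add_cursor(8)): buffer="rhouvfsuhtr" (len 11), cursors c1@4 c2@8 c3@8, authorship ...1...2...
After op 5 (add_cursor(3)): buffer="rhouvfsuhtr" (len 11), cursors c4@3 c1@4 c2@8 c3@8, authorship ...1...2...
After op 6 (move_right): buffer="rhouvfsuhtr" (len 11), cursors c4@4 c1@5 c2@9 c3@9, authorship ...1...2...
After op 7 (insert('c')): buffer="rhoucvcfsuhcctr" (len 15), cursors c4@5 c1@7 c2@13 c3@13, authorship ...14.1..2.23..
Authorship (.=original, N=cursor N): . . . 1 4 . 1 . . 2 . 2 3 . .
Index 13: author = original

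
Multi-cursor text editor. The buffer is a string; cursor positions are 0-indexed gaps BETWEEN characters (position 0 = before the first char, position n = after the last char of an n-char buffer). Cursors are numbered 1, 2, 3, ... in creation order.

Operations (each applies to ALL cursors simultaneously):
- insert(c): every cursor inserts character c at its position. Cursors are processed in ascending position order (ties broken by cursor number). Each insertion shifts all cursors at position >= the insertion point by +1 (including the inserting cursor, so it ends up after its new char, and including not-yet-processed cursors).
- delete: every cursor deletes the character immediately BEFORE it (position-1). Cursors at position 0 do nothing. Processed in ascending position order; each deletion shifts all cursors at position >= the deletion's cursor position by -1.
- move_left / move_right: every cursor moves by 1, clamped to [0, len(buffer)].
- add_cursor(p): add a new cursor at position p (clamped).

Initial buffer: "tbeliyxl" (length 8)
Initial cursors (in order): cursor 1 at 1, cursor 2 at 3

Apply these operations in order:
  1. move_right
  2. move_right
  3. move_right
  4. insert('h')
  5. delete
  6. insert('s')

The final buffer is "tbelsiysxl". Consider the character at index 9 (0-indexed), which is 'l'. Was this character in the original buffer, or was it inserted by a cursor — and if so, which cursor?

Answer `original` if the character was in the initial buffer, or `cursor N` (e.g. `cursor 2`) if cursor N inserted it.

After op 1 (move_right): buffer="tbeliyxl" (len 8), cursors c1@2 c2@4, authorship ........
After op 2 (move_right): buffer="tbeliyxl" (len 8), cursors c1@3 c2@5, authorship ........
After op 3 (move_right): buffer="tbeliyxl" (len 8), cursors c1@4 c2@6, authorship ........
After op 4 (insert('h')): buffer="tbelhiyhxl" (len 10), cursors c1@5 c2@8, authorship ....1..2..
After op 5 (delete): buffer="tbeliyxl" (len 8), cursors c1@4 c2@6, authorship ........
After op 6 (insert('s')): buffer="tbelsiysxl" (len 10), cursors c1@5 c2@8, authorship ....1..2..
Authorship (.=original, N=cursor N): . . . . 1 . . 2 . .
Index 9: author = original

Answer: original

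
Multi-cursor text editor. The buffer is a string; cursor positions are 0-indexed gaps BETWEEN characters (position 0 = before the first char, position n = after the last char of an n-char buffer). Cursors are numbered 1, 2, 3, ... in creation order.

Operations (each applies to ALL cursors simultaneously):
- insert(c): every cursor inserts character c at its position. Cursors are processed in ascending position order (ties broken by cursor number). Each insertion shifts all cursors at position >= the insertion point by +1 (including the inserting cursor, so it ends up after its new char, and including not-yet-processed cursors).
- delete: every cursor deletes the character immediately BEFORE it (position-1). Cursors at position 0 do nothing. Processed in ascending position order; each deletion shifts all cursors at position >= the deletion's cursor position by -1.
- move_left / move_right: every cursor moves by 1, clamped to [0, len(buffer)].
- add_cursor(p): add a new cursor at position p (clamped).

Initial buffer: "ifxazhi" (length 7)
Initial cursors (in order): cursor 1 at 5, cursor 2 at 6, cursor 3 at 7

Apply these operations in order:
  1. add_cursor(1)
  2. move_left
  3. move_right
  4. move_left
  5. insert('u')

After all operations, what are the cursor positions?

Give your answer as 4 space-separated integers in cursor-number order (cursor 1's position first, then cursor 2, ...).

Answer: 6 8 10 1

Derivation:
After op 1 (add_cursor(1)): buffer="ifxazhi" (len 7), cursors c4@1 c1@5 c2@6 c3@7, authorship .......
After op 2 (move_left): buffer="ifxazhi" (len 7), cursors c4@0 c1@4 c2@5 c3@6, authorship .......
After op 3 (move_right): buffer="ifxazhi" (len 7), cursors c4@1 c1@5 c2@6 c3@7, authorship .......
After op 4 (move_left): buffer="ifxazhi" (len 7), cursors c4@0 c1@4 c2@5 c3@6, authorship .......
After op 5 (insert('u')): buffer="uifxauzuhui" (len 11), cursors c4@1 c1@6 c2@8 c3@10, authorship 4....1.2.3.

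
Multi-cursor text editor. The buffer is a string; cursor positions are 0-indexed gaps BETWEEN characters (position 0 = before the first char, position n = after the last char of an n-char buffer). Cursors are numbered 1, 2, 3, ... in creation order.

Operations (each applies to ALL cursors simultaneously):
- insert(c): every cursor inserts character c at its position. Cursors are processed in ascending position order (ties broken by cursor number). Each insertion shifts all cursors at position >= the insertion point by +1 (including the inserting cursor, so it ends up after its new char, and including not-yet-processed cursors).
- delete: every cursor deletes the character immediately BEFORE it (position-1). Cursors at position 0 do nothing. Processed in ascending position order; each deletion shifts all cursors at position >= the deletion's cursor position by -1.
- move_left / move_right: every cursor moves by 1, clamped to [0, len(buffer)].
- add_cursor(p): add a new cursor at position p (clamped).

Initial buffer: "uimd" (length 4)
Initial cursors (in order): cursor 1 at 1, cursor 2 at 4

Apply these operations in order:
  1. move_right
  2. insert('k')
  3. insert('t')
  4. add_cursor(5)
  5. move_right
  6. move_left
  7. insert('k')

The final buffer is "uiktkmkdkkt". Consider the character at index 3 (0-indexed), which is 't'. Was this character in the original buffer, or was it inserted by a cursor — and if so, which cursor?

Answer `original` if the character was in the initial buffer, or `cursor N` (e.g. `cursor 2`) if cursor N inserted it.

After op 1 (move_right): buffer="uimd" (len 4), cursors c1@2 c2@4, authorship ....
After op 2 (insert('k')): buffer="uikmdk" (len 6), cursors c1@3 c2@6, authorship ..1..2
After op 3 (insert('t')): buffer="uiktmdkt" (len 8), cursors c1@4 c2@8, authorship ..11..22
After op 4 (add_cursor(5)): buffer="uiktmdkt" (len 8), cursors c1@4 c3@5 c2@8, authorship ..11..22
After op 5 (move_right): buffer="uiktmdkt" (len 8), cursors c1@5 c3@6 c2@8, authorship ..11..22
After op 6 (move_left): buffer="uiktmdkt" (len 8), cursors c1@4 c3@5 c2@7, authorship ..11..22
After op 7 (insert('k')): buffer="uiktkmkdkkt" (len 11), cursors c1@5 c3@7 c2@10, authorship ..111.3.222
Authorship (.=original, N=cursor N): . . 1 1 1 . 3 . 2 2 2
Index 3: author = 1

Answer: cursor 1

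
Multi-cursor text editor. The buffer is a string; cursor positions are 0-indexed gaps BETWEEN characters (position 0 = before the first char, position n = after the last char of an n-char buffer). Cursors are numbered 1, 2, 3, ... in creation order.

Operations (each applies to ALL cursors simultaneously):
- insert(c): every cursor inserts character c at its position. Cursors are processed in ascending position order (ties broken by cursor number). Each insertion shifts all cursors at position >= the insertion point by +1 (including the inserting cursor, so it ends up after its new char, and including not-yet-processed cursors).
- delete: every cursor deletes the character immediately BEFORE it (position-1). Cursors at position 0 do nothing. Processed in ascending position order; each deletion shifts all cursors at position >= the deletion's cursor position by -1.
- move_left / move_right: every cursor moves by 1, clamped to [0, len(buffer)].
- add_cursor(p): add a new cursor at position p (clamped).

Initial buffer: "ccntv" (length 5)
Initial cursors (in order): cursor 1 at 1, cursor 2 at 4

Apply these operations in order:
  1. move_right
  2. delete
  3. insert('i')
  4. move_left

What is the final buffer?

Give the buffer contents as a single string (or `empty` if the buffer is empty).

Answer: cinti

Derivation:
After op 1 (move_right): buffer="ccntv" (len 5), cursors c1@2 c2@5, authorship .....
After op 2 (delete): buffer="cnt" (len 3), cursors c1@1 c2@3, authorship ...
After op 3 (insert('i')): buffer="cinti" (len 5), cursors c1@2 c2@5, authorship .1..2
After op 4 (move_left): buffer="cinti" (len 5), cursors c1@1 c2@4, authorship .1..2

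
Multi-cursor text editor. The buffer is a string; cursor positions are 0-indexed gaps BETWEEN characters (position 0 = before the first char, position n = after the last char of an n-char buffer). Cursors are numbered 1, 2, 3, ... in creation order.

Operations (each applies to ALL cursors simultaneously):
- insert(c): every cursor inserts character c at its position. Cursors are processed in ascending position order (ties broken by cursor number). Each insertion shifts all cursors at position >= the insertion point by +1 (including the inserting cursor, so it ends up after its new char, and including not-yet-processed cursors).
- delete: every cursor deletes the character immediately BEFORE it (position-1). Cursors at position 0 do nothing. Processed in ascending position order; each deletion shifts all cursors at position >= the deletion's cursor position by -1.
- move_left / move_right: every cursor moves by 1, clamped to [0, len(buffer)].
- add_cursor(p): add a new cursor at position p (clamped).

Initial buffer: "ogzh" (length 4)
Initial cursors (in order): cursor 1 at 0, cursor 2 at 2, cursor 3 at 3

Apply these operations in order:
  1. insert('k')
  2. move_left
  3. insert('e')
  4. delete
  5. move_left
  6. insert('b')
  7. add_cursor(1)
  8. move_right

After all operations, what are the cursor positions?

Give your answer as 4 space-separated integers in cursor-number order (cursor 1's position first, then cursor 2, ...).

Answer: 2 5 8 2

Derivation:
After op 1 (insert('k')): buffer="kogkzkh" (len 7), cursors c1@1 c2@4 c3@6, authorship 1..2.3.
After op 2 (move_left): buffer="kogkzkh" (len 7), cursors c1@0 c2@3 c3@5, authorship 1..2.3.
After op 3 (insert('e')): buffer="ekogekzekh" (len 10), cursors c1@1 c2@5 c3@8, authorship 11..22.33.
After op 4 (delete): buffer="kogkzkh" (len 7), cursors c1@0 c2@3 c3@5, authorship 1..2.3.
After op 5 (move_left): buffer="kogkzkh" (len 7), cursors c1@0 c2@2 c3@4, authorship 1..2.3.
After op 6 (insert('b')): buffer="bkobgkbzkh" (len 10), cursors c1@1 c2@4 c3@7, authorship 11.2.23.3.
After op 7 (add_cursor(1)): buffer="bkobgkbzkh" (len 10), cursors c1@1 c4@1 c2@4 c3@7, authorship 11.2.23.3.
After op 8 (move_right): buffer="bkobgkbzkh" (len 10), cursors c1@2 c4@2 c2@5 c3@8, authorship 11.2.23.3.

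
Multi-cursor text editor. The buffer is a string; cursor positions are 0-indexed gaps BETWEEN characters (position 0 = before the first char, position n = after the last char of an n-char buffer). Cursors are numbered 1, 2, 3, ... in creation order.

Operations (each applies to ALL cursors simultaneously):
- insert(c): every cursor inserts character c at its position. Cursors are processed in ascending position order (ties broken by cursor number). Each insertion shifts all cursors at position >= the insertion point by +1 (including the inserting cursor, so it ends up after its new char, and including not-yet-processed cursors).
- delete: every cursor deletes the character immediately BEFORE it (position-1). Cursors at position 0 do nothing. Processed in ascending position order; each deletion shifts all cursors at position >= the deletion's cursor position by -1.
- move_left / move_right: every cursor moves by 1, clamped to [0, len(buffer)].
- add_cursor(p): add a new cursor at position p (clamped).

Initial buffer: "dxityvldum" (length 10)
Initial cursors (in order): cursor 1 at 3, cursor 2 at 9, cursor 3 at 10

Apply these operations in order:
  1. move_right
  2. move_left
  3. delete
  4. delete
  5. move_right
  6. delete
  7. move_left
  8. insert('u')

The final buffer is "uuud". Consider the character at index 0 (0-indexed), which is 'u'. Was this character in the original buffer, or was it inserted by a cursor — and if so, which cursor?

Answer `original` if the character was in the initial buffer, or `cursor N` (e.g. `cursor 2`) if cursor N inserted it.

After op 1 (move_right): buffer="dxityvldum" (len 10), cursors c1@4 c2@10 c3@10, authorship ..........
After op 2 (move_left): buffer="dxityvldum" (len 10), cursors c1@3 c2@9 c3@9, authorship ..........
After op 3 (delete): buffer="dxtyvlm" (len 7), cursors c1@2 c2@6 c3@6, authorship .......
After op 4 (delete): buffer="dtym" (len 4), cursors c1@1 c2@3 c3@3, authorship ....
After op 5 (move_right): buffer="dtym" (len 4), cursors c1@2 c2@4 c3@4, authorship ....
After op 6 (delete): buffer="d" (len 1), cursors c1@1 c2@1 c3@1, authorship .
After op 7 (move_left): buffer="d" (len 1), cursors c1@0 c2@0 c3@0, authorship .
After op 8 (insert('u')): buffer="uuud" (len 4), cursors c1@3 c2@3 c3@3, authorship 123.
Authorship (.=original, N=cursor N): 1 2 3 .
Index 0: author = 1

Answer: cursor 1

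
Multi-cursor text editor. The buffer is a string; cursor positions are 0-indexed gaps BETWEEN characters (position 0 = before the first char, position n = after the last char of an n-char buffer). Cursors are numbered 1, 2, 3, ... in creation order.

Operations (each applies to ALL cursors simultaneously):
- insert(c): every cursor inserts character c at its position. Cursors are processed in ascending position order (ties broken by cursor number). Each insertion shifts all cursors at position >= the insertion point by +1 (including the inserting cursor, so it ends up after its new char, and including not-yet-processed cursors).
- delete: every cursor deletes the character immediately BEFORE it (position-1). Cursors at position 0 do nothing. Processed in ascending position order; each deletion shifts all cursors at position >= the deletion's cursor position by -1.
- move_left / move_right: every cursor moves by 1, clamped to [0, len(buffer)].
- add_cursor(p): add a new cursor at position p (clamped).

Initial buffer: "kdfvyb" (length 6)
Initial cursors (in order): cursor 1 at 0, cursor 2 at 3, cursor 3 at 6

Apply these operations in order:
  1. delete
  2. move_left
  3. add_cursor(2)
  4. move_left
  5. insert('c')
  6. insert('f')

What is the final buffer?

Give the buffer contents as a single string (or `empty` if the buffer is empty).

After op 1 (delete): buffer="kdvy" (len 4), cursors c1@0 c2@2 c3@4, authorship ....
After op 2 (move_left): buffer="kdvy" (len 4), cursors c1@0 c2@1 c3@3, authorship ....
After op 3 (add_cursor(2)): buffer="kdvy" (len 4), cursors c1@0 c2@1 c4@2 c3@3, authorship ....
After op 4 (move_left): buffer="kdvy" (len 4), cursors c1@0 c2@0 c4@1 c3@2, authorship ....
After op 5 (insert('c')): buffer="cckcdcvy" (len 8), cursors c1@2 c2@2 c4@4 c3@6, authorship 12.4.3..
After op 6 (insert('f')): buffer="ccffkcfdcfvy" (len 12), cursors c1@4 c2@4 c4@7 c3@10, authorship 1212.44.33..

Answer: ccffkcfdcfvy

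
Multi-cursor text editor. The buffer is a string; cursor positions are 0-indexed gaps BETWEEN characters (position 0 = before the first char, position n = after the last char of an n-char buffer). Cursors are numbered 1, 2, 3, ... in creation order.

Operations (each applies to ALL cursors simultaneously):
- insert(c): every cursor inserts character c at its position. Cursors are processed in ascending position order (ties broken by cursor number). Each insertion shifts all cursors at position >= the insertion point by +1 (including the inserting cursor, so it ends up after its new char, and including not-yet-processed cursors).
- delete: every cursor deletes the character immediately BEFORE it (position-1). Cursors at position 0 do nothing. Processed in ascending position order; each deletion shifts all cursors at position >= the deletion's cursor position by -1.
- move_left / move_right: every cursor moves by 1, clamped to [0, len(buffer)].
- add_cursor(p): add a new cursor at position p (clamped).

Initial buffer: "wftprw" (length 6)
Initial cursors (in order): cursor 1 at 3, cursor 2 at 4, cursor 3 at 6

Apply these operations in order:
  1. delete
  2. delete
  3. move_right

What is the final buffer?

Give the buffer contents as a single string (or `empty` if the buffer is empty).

After op 1 (delete): buffer="wfr" (len 3), cursors c1@2 c2@2 c3@3, authorship ...
After op 2 (delete): buffer="" (len 0), cursors c1@0 c2@0 c3@0, authorship 
After op 3 (move_right): buffer="" (len 0), cursors c1@0 c2@0 c3@0, authorship 

Answer: empty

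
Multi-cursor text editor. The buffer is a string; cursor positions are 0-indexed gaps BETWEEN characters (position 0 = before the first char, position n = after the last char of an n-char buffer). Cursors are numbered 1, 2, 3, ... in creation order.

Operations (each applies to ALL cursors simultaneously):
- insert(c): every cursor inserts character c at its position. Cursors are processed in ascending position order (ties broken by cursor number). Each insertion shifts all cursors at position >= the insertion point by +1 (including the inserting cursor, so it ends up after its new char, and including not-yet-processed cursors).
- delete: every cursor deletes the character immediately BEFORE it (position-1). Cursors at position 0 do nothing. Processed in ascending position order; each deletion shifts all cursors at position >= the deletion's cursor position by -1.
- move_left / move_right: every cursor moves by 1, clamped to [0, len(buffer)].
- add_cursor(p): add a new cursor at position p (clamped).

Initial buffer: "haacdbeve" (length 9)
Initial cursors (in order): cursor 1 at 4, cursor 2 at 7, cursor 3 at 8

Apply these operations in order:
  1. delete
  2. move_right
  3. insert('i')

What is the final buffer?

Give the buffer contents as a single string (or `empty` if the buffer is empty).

Answer: haadibeii

Derivation:
After op 1 (delete): buffer="haadbe" (len 6), cursors c1@3 c2@5 c3@5, authorship ......
After op 2 (move_right): buffer="haadbe" (len 6), cursors c1@4 c2@6 c3@6, authorship ......
After op 3 (insert('i')): buffer="haadibeii" (len 9), cursors c1@5 c2@9 c3@9, authorship ....1..23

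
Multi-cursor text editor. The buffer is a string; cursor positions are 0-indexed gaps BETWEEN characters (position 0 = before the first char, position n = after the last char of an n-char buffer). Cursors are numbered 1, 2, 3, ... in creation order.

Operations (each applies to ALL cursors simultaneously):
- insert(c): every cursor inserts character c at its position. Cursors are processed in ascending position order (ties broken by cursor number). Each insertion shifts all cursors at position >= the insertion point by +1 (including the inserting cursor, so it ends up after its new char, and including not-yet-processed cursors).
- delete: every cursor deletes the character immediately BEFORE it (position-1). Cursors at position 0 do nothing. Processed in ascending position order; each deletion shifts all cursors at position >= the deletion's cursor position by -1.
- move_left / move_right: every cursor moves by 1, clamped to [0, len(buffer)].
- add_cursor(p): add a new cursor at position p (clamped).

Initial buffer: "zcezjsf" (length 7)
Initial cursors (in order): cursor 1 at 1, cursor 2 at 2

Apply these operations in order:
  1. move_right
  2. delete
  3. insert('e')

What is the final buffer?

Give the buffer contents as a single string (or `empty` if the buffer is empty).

Answer: zeezjsf

Derivation:
After op 1 (move_right): buffer="zcezjsf" (len 7), cursors c1@2 c2@3, authorship .......
After op 2 (delete): buffer="zzjsf" (len 5), cursors c1@1 c2@1, authorship .....
After op 3 (insert('e')): buffer="zeezjsf" (len 7), cursors c1@3 c2@3, authorship .12....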